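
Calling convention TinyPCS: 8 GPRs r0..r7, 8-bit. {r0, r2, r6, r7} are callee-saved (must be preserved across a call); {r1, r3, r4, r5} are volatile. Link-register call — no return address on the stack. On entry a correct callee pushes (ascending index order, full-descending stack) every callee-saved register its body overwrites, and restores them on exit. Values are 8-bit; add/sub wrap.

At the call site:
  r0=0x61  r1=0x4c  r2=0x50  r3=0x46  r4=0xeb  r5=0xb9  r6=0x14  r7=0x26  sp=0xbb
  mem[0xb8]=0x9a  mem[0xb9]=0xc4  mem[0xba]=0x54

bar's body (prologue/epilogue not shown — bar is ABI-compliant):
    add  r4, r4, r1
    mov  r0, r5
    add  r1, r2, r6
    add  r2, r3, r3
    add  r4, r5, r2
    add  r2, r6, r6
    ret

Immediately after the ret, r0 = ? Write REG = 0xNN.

prologue: push r0 → mem[0xba]=0x61, sp=0xba
prologue: push r2 → mem[0xb9]=0x50, sp=0xb9
body[0] add  r4, r4, r1 → r4=0x37
body[1] mov  r0, r5 → r0=0xb9
body[2] add  r1, r2, r6 → r1=0x64
body[3] add  r2, r3, r3 → r2=0x8c
body[4] add  r4, r5, r2 → r4=0x45
body[5] add  r2, r6, r6 → r2=0x28
epilogue: pop r2=0x50, sp=0xba
epilogue: pop r0=0x61, sp=0xbb
r0 is callee-saved → restored

REG = 0x61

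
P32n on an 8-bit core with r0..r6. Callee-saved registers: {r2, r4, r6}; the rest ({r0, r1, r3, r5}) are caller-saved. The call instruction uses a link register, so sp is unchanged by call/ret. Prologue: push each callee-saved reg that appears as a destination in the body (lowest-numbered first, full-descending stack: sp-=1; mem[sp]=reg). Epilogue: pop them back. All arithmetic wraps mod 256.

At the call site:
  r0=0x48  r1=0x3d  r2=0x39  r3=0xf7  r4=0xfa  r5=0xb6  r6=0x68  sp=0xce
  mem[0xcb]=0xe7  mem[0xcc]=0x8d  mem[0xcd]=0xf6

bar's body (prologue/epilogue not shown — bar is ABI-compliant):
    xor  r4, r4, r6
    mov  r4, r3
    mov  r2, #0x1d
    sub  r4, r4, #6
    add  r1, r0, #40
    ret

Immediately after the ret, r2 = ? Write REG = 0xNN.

REG = 0x39

prologue: push r2 → mem[0xcd]=0x39, sp=0xcd
prologue: push r4 → mem[0xcc]=0xfa, sp=0xcc
body[0] xor  r4, r4, r6 → r4=0x92
body[1] mov  r4, r3 → r4=0xf7
body[2] mov  r2, #0x1d → r2=0x1d
body[3] sub  r4, r4, #6 → r4=0xf1
body[4] add  r1, r0, #40 → r1=0x70
epilogue: pop r4=0xfa, sp=0xcd
epilogue: pop r2=0x39, sp=0xce
r2 is callee-saved → restored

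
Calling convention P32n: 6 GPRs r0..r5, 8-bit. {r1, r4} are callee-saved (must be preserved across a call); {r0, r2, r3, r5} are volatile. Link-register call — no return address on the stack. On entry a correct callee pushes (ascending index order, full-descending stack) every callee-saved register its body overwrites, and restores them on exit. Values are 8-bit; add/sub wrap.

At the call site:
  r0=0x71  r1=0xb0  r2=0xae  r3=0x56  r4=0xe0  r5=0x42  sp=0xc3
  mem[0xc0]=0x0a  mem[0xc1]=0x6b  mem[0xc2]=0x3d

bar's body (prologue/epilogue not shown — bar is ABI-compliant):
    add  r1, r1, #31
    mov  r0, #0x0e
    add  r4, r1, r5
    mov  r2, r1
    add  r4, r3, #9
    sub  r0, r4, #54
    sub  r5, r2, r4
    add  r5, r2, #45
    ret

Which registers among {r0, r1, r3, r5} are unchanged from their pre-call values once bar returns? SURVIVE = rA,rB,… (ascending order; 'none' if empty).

prologue: push r1 → mem[0xc2]=0xb0, sp=0xc2
prologue: push r4 → mem[0xc1]=0xe0, sp=0xc1
body[0] add  r1, r1, #31 → r1=0xcf
body[1] mov  r0, #0x0e → r0=0x0e
body[2] add  r4, r1, r5 → r4=0x11
body[3] mov  r2, r1 → r2=0xcf
body[4] add  r4, r3, #9 → r4=0x5f
body[5] sub  r0, r4, #54 → r0=0x29
body[6] sub  r5, r2, r4 → r5=0x70
body[7] add  r5, r2, #45 → r5=0xfc
epilogue: pop r4=0xe0, sp=0xc2
epilogue: pop r1=0xb0, sp=0xc3
r0: caller-saved, written=True
r1: callee-saved, written=True
r3: caller-saved, written=False
r5: caller-saved, written=True

SURVIVE = r1,r3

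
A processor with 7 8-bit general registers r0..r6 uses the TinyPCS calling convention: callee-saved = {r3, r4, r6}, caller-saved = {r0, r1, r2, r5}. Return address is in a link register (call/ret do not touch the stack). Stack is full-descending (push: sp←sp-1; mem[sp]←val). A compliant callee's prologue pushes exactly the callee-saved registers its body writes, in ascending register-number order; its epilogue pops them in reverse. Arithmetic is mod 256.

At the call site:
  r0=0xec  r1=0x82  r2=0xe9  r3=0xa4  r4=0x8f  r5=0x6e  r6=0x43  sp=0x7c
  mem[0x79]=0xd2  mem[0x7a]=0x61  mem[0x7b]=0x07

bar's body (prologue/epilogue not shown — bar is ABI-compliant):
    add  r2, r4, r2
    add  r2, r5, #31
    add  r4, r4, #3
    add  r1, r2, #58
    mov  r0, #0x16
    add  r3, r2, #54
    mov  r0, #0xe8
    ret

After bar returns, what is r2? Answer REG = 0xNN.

REG = 0x8d

prologue: push r3 → mem[0x7b]=0xa4, sp=0x7b
prologue: push r4 → mem[0x7a]=0x8f, sp=0x7a
body[0] add  r2, r4, r2 → r2=0x78
body[1] add  r2, r5, #31 → r2=0x8d
body[2] add  r4, r4, #3 → r4=0x92
body[3] add  r1, r2, #58 → r1=0xc7
body[4] mov  r0, #0x16 → r0=0x16
body[5] add  r3, r2, #54 → r3=0xc3
body[6] mov  r0, #0xe8 → r0=0xe8
epilogue: pop r4=0x8f, sp=0x7b
epilogue: pop r3=0xa4, sp=0x7c
r2 is caller-saved → body value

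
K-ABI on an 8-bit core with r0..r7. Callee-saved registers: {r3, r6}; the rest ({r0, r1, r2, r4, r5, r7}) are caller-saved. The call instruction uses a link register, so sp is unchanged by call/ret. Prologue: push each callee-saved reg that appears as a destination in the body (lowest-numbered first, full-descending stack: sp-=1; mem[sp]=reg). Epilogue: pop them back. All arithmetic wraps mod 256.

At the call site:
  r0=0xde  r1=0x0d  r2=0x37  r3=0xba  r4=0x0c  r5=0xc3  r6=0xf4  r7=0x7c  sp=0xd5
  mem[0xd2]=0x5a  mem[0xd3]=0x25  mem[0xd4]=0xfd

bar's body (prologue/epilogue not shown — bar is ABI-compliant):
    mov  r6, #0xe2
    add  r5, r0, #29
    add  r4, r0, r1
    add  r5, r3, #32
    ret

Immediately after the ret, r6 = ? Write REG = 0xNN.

prologue: push r6 → mem[0xd4]=0xf4, sp=0xd4
body[0] mov  r6, #0xe2 → r6=0xe2
body[1] add  r5, r0, #29 → r5=0xfb
body[2] add  r4, r0, r1 → r4=0xeb
body[3] add  r5, r3, #32 → r5=0xda
epilogue: pop r6=0xf4, sp=0xd5
r6 is callee-saved → restored

REG = 0xf4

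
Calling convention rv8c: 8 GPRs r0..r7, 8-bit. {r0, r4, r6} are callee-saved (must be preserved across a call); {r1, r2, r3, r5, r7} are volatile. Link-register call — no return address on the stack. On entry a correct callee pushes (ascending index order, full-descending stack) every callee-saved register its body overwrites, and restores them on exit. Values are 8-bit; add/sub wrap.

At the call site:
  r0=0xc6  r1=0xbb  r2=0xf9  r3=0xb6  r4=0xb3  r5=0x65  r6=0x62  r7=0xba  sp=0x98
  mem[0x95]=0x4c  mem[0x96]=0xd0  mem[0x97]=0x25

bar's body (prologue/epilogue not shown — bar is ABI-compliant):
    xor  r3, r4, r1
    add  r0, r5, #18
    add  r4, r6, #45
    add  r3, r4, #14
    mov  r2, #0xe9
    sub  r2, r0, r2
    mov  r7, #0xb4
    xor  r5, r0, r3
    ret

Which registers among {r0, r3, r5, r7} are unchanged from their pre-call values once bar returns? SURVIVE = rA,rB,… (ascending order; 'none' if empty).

prologue: push r0 → mem[0x97]=0xc6, sp=0x97
prologue: push r4 → mem[0x96]=0xb3, sp=0x96
body[0] xor  r3, r4, r1 → r3=0x08
body[1] add  r0, r5, #18 → r0=0x77
body[2] add  r4, r6, #45 → r4=0x8f
body[3] add  r3, r4, #14 → r3=0x9d
body[4] mov  r2, #0xe9 → r2=0xe9
body[5] sub  r2, r0, r2 → r2=0x8e
body[6] mov  r7, #0xb4 → r7=0xb4
body[7] xor  r5, r0, r3 → r5=0xea
epilogue: pop r4=0xb3, sp=0x97
epilogue: pop r0=0xc6, sp=0x98
r0: callee-saved, written=True
r3: caller-saved, written=True
r5: caller-saved, written=True
r7: caller-saved, written=True

SURVIVE = r0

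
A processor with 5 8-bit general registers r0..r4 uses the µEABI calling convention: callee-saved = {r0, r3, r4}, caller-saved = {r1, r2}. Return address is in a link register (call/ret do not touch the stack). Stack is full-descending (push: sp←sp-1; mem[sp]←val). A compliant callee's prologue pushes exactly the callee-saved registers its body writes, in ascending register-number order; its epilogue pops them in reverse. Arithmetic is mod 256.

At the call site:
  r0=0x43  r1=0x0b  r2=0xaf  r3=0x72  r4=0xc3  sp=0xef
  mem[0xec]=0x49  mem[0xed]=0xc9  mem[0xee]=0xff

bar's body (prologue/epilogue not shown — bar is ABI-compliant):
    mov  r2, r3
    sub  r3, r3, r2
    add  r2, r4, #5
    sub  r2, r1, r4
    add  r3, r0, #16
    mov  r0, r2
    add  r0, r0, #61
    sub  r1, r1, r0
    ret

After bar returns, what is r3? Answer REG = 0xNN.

prologue: push r0 -> mem[0xee]=0x43, sp=0xee
prologue: push r3 -> mem[0xed]=0x72, sp=0xed
body[0] mov  r2, r3 -> r2=0x72
body[1] sub  r3, r3, r2 -> r3=0x00
body[2] add  r2, r4, #5 -> r2=0xc8
body[3] sub  r2, r1, r4 -> r2=0x48
body[4] add  r3, r0, #16 -> r3=0x53
body[5] mov  r0, r2 -> r0=0x48
body[6] add  r0, r0, #61 -> r0=0x85
body[7] sub  r1, r1, r0 -> r1=0x86
epilogue: pop r3=0x72, sp=0xee
epilogue: pop r0=0x43, sp=0xef
r3 is callee-saved -> restored

REG = 0x72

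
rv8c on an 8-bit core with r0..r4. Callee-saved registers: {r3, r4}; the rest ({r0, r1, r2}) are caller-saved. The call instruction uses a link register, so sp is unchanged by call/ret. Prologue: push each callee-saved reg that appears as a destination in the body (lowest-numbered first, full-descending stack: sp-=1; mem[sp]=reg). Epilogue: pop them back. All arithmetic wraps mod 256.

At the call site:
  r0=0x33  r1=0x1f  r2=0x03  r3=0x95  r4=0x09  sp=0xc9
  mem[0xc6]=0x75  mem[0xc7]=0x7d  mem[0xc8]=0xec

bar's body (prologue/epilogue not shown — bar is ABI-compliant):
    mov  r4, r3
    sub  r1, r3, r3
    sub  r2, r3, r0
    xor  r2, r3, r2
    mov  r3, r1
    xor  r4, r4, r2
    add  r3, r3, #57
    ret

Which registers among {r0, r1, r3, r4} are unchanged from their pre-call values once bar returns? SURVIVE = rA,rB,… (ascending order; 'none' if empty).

SURVIVE = r0,r3,r4

prologue: push r3 -> mem[0xc8]=0x95, sp=0xc8
prologue: push r4 -> mem[0xc7]=0x09, sp=0xc7
body[0] mov  r4, r3 -> r4=0x95
body[1] sub  r1, r3, r3 -> r1=0x00
body[2] sub  r2, r3, r0 -> r2=0x62
body[3] xor  r2, r3, r2 -> r2=0xf7
body[4] mov  r3, r1 -> r3=0x00
body[5] xor  r4, r4, r2 -> r4=0x62
body[6] add  r3, r3, #57 -> r3=0x39
epilogue: pop r4=0x09, sp=0xc8
epilogue: pop r3=0x95, sp=0xc9
r0: caller-saved, written=False
r1: caller-saved, written=True
r3: callee-saved, written=True
r4: callee-saved, written=True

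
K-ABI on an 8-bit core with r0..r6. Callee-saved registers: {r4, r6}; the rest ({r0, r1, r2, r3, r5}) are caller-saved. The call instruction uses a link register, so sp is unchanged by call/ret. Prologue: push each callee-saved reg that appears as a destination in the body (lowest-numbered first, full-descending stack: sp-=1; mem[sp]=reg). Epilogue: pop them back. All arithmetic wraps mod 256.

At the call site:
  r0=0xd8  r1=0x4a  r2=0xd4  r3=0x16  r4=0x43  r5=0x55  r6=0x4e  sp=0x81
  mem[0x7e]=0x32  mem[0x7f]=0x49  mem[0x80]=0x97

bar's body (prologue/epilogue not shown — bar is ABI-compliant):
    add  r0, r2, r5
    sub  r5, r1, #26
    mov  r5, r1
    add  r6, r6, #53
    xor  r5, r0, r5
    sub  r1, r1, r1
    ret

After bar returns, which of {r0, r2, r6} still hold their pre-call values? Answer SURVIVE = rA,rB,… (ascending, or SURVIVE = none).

prologue: push r6 -> mem[0x80]=0x4e, sp=0x80
body[0] add  r0, r2, r5 -> r0=0x29
body[1] sub  r5, r1, #26 -> r5=0x30
body[2] mov  r5, r1 -> r5=0x4a
body[3] add  r6, r6, #53 -> r6=0x83
body[4] xor  r5, r0, r5 -> r5=0x63
body[5] sub  r1, r1, r1 -> r1=0x00
epilogue: pop r6=0x4e, sp=0x81
r0: caller-saved, written=True
r2: caller-saved, written=False
r6: callee-saved, written=True

SURVIVE = r2,r6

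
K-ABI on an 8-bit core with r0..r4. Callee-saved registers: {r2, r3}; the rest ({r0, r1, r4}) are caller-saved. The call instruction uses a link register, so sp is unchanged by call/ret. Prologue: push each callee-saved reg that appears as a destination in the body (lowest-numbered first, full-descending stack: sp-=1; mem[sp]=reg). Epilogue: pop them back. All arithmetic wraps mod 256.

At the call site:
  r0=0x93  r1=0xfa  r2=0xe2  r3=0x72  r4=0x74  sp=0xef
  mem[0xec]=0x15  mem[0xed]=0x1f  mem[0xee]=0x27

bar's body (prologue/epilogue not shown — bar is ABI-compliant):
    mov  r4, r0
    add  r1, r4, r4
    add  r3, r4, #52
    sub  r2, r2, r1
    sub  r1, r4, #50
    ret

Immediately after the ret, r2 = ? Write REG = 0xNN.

prologue: push r2 → mem[0xee]=0xe2, sp=0xee
prologue: push r3 → mem[0xed]=0x72, sp=0xed
body[0] mov  r4, r0 → r4=0x93
body[1] add  r1, r4, r4 → r1=0x26
body[2] add  r3, r4, #52 → r3=0xc7
body[3] sub  r2, r2, r1 → r2=0xbc
body[4] sub  r1, r4, #50 → r1=0x61
epilogue: pop r3=0x72, sp=0xee
epilogue: pop r2=0xe2, sp=0xef
r2 is callee-saved → restored

REG = 0xe2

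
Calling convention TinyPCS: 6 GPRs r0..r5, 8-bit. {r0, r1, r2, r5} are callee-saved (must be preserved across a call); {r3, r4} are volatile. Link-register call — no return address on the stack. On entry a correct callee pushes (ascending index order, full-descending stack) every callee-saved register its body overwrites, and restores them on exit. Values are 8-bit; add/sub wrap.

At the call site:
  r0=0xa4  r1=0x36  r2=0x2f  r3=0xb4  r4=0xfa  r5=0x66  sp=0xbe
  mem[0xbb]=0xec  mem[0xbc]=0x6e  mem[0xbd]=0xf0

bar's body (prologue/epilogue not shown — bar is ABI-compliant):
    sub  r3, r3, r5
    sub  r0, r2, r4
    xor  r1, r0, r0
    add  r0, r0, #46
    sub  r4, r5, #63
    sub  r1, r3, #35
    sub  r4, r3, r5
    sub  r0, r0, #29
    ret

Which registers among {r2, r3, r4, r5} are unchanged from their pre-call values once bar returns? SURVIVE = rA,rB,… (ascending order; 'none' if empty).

SURVIVE = r2,r5

prologue: push r0 -> mem[0xbd]=0xa4, sp=0xbd
prologue: push r1 -> mem[0xbc]=0x36, sp=0xbc
body[0] sub  r3, r3, r5 -> r3=0x4e
body[1] sub  r0, r2, r4 -> r0=0x35
body[2] xor  r1, r0, r0 -> r1=0x00
body[3] add  r0, r0, #46 -> r0=0x63
body[4] sub  r4, r5, #63 -> r4=0x27
body[5] sub  r1, r3, #35 -> r1=0x2b
body[6] sub  r4, r3, r5 -> r4=0xe8
body[7] sub  r0, r0, #29 -> r0=0x46
epilogue: pop r1=0x36, sp=0xbd
epilogue: pop r0=0xa4, sp=0xbe
r2: callee-saved, written=False
r3: caller-saved, written=True
r4: caller-saved, written=True
r5: callee-saved, written=False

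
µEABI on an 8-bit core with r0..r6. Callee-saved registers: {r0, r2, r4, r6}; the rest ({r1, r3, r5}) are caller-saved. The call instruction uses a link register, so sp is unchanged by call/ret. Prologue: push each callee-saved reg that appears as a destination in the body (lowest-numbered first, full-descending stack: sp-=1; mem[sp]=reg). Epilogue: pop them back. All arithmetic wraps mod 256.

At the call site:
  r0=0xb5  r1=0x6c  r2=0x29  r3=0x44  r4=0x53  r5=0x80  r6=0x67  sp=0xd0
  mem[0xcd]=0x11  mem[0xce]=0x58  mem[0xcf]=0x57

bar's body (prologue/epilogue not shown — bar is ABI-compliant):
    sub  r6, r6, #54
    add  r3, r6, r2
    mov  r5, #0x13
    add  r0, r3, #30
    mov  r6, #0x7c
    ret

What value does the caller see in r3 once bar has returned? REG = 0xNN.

prologue: push r0 → mem[0xcf]=0xb5, sp=0xcf
prologue: push r6 → mem[0xce]=0x67, sp=0xce
body[0] sub  r6, r6, #54 → r6=0x31
body[1] add  r3, r6, r2 → r3=0x5a
body[2] mov  r5, #0x13 → r5=0x13
body[3] add  r0, r3, #30 → r0=0x78
body[4] mov  r6, #0x7c → r6=0x7c
epilogue: pop r6=0x67, sp=0xcf
epilogue: pop r0=0xb5, sp=0xd0
r3 is caller-saved → body value

REG = 0x5a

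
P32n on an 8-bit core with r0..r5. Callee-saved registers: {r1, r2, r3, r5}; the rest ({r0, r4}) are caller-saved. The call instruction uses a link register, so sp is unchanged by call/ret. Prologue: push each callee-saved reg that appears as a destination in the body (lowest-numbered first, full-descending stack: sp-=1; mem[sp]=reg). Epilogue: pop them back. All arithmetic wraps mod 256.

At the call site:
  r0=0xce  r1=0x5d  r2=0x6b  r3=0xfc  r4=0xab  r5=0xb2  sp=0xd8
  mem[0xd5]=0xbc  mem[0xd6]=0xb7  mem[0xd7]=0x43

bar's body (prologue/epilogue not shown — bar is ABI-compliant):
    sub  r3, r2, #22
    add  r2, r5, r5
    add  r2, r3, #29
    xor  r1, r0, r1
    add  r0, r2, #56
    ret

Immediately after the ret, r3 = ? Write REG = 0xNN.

prologue: push r1 → mem[0xd7]=0x5d, sp=0xd7
prologue: push r2 → mem[0xd6]=0x6b, sp=0xd6
prologue: push r3 → mem[0xd5]=0xfc, sp=0xd5
body[0] sub  r3, r2, #22 → r3=0x55
body[1] add  r2, r5, r5 → r2=0x64
body[2] add  r2, r3, #29 → r2=0x72
body[3] xor  r1, r0, r1 → r1=0x93
body[4] add  r0, r2, #56 → r0=0xaa
epilogue: pop r3=0xfc, sp=0xd6
epilogue: pop r2=0x6b, sp=0xd7
epilogue: pop r1=0x5d, sp=0xd8
r3 is callee-saved → restored

REG = 0xfc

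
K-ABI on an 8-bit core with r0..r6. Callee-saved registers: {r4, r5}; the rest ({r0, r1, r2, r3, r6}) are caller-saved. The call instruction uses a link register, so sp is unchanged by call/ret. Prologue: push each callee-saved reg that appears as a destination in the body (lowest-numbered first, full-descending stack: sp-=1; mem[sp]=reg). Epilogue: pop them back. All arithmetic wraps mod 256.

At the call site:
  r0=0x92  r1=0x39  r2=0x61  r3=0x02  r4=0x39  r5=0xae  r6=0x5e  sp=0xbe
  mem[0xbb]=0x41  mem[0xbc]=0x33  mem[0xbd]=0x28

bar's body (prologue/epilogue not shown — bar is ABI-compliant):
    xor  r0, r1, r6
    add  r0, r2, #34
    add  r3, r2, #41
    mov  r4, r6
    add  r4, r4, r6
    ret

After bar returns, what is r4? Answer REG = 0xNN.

prologue: push r4 → mem[0xbd]=0x39, sp=0xbd
body[0] xor  r0, r1, r6 → r0=0x67
body[1] add  r0, r2, #34 → r0=0x83
body[2] add  r3, r2, #41 → r3=0x8a
body[3] mov  r4, r6 → r4=0x5e
body[4] add  r4, r4, r6 → r4=0xbc
epilogue: pop r4=0x39, sp=0xbe
r4 is callee-saved → restored

REG = 0x39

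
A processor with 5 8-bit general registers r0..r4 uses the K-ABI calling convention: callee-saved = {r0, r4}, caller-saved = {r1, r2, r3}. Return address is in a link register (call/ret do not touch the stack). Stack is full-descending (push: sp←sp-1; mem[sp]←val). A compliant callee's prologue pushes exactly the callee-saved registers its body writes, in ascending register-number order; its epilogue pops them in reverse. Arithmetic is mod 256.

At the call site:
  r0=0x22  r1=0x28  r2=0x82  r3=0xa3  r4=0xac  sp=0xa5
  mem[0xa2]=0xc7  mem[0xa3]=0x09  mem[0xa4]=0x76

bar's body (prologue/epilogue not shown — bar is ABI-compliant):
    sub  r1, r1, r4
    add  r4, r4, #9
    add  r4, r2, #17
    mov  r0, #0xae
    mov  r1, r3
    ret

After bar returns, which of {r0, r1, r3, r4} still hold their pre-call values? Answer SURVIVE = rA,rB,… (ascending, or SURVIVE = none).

SURVIVE = r0,r3,r4

prologue: push r0 -> mem[0xa4]=0x22, sp=0xa4
prologue: push r4 -> mem[0xa3]=0xac, sp=0xa3
body[0] sub  r1, r1, r4 -> r1=0x7c
body[1] add  r4, r4, #9 -> r4=0xb5
body[2] add  r4, r2, #17 -> r4=0x93
body[3] mov  r0, #0xae -> r0=0xae
body[4] mov  r1, r3 -> r1=0xa3
epilogue: pop r4=0xac, sp=0xa4
epilogue: pop r0=0x22, sp=0xa5
r0: callee-saved, written=True
r1: caller-saved, written=True
r3: caller-saved, written=False
r4: callee-saved, written=True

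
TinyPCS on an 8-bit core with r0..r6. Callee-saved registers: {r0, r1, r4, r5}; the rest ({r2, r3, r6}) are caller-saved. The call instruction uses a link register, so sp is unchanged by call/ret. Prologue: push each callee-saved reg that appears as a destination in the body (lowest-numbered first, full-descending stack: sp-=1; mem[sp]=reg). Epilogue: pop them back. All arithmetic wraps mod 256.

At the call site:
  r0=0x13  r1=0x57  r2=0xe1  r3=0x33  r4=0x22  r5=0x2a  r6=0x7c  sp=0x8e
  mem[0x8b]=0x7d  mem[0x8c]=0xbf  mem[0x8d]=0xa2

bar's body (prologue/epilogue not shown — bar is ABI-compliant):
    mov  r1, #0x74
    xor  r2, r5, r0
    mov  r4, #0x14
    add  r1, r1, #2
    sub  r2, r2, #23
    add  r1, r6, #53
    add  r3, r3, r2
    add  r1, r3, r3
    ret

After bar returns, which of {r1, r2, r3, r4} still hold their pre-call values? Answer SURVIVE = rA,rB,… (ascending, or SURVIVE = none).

SURVIVE = r1,r4

prologue: push r1 → mem[0x8d]=0x57, sp=0x8d
prologue: push r4 → mem[0x8c]=0x22, sp=0x8c
body[0] mov  r1, #0x74 → r1=0x74
body[1] xor  r2, r5, r0 → r2=0x39
body[2] mov  r4, #0x14 → r4=0x14
body[3] add  r1, r1, #2 → r1=0x76
body[4] sub  r2, r2, #23 → r2=0x22
body[5] add  r1, r6, #53 → r1=0xb1
body[6] add  r3, r3, r2 → r3=0x55
body[7] add  r1, r3, r3 → r1=0xaa
epilogue: pop r4=0x22, sp=0x8d
epilogue: pop r1=0x57, sp=0x8e
r1: callee-saved, written=True
r2: caller-saved, written=True
r3: caller-saved, written=True
r4: callee-saved, written=True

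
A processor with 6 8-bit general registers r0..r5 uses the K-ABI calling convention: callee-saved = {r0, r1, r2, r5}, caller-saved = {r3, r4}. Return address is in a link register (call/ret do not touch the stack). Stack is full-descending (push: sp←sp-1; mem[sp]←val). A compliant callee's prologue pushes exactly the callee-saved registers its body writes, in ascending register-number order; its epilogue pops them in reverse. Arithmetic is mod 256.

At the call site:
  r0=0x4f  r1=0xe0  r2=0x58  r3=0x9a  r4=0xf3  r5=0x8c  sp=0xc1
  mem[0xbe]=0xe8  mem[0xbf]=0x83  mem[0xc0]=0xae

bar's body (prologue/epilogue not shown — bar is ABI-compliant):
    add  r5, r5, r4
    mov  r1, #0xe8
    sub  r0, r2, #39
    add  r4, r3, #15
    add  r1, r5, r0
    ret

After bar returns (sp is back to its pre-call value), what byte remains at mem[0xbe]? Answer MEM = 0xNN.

MEM = 0x8c

prologue: push r0 → mem[0xc0]=0x4f, sp=0xc0
prologue: push r1 → mem[0xbf]=0xe0, sp=0xbf
prologue: push r5 → mem[0xbe]=0x8c, sp=0xbe
body[0] add  r5, r5, r4 → r5=0x7f
body[1] mov  r1, #0xe8 → r1=0xe8
body[2] sub  r0, r2, #39 → r0=0x31
body[3] add  r4, r3, #15 → r4=0xa9
body[4] add  r1, r5, r0 → r1=0xb0
epilogue: pop r5=0x8c, sp=0xbf
epilogue: pop r1=0xe0, sp=0xc0
epilogue: pop r0=0x4f, sp=0xc1
prologue pushed ['r0', 'r1', 'r5'] at ['0xc0', '0xbf', '0xbe']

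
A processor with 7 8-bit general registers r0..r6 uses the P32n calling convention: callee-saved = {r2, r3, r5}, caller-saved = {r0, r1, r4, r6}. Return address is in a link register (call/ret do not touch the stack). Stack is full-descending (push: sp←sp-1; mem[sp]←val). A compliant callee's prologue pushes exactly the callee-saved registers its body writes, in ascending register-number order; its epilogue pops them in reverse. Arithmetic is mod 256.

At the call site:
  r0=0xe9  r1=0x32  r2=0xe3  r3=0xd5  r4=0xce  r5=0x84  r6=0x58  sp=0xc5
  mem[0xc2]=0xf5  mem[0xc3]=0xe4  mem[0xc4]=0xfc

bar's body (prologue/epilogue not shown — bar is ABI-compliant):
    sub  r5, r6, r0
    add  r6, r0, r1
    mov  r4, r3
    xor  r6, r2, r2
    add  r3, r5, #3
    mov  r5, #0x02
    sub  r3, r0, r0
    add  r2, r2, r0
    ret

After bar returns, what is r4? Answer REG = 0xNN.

prologue: push r2 -> mem[0xc4]=0xe3, sp=0xc4
prologue: push r3 -> mem[0xc3]=0xd5, sp=0xc3
prologue: push r5 -> mem[0xc2]=0x84, sp=0xc2
body[0] sub  r5, r6, r0 -> r5=0x6f
body[1] add  r6, r0, r1 -> r6=0x1b
body[2] mov  r4, r3 -> r4=0xd5
body[3] xor  r6, r2, r2 -> r6=0x00
body[4] add  r3, r5, #3 -> r3=0x72
body[5] mov  r5, #0x02 -> r5=0x02
body[6] sub  r3, r0, r0 -> r3=0x00
body[7] add  r2, r2, r0 -> r2=0xcc
epilogue: pop r5=0x84, sp=0xc3
epilogue: pop r3=0xd5, sp=0xc4
epilogue: pop r2=0xe3, sp=0xc5
r4 is caller-saved -> body value

REG = 0xd5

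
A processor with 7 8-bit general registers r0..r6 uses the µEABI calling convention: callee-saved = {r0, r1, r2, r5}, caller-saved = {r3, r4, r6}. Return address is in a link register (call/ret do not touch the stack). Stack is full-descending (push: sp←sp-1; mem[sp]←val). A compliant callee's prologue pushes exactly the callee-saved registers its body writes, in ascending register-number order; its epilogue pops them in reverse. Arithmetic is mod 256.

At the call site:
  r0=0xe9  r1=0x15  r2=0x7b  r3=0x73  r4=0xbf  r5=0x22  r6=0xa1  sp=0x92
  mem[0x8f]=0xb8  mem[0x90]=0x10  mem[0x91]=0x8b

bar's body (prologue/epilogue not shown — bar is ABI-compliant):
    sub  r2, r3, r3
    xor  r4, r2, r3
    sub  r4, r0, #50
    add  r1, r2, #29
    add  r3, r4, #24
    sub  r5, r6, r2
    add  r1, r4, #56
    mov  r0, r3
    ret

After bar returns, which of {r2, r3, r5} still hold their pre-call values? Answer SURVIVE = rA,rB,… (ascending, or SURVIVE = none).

prologue: push r0 → mem[0x91]=0xe9, sp=0x91
prologue: push r1 → mem[0x90]=0x15, sp=0x90
prologue: push r2 → mem[0x8f]=0x7b, sp=0x8f
prologue: push r5 → mem[0x8e]=0x22, sp=0x8e
body[0] sub  r2, r3, r3 → r2=0x00
body[1] xor  r4, r2, r3 → r4=0x73
body[2] sub  r4, r0, #50 → r4=0xb7
body[3] add  r1, r2, #29 → r1=0x1d
body[4] add  r3, r4, #24 → r3=0xcf
body[5] sub  r5, r6, r2 → r5=0xa1
body[6] add  r1, r4, #56 → r1=0xef
body[7] mov  r0, r3 → r0=0xcf
epilogue: pop r5=0x22, sp=0x8f
epilogue: pop r2=0x7b, sp=0x90
epilogue: pop r1=0x15, sp=0x91
epilogue: pop r0=0xe9, sp=0x92
r2: callee-saved, written=True
r3: caller-saved, written=True
r5: callee-saved, written=True

SURVIVE = r2,r5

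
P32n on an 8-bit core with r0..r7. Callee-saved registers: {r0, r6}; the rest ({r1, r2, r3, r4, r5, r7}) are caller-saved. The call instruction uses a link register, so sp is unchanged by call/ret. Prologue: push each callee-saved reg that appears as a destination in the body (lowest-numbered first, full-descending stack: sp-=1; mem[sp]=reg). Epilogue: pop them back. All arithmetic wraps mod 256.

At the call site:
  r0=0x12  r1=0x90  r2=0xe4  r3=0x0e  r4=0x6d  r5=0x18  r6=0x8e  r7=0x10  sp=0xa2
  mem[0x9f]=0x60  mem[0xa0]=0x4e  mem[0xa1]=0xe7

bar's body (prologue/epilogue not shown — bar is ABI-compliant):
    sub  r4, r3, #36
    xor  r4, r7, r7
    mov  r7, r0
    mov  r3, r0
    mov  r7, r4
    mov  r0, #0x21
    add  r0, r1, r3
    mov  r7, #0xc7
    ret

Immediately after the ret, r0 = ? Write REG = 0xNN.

REG = 0x12

prologue: push r0 -> mem[0xa1]=0x12, sp=0xa1
body[0] sub  r4, r3, #36 -> r4=0xea
body[1] xor  r4, r7, r7 -> r4=0x00
body[2] mov  r7, r0 -> r7=0x12
body[3] mov  r3, r0 -> r3=0x12
body[4] mov  r7, r4 -> r7=0x00
body[5] mov  r0, #0x21 -> r0=0x21
body[6] add  r0, r1, r3 -> r0=0xa2
body[7] mov  r7, #0xc7 -> r7=0xc7
epilogue: pop r0=0x12, sp=0xa2
r0 is callee-saved -> restored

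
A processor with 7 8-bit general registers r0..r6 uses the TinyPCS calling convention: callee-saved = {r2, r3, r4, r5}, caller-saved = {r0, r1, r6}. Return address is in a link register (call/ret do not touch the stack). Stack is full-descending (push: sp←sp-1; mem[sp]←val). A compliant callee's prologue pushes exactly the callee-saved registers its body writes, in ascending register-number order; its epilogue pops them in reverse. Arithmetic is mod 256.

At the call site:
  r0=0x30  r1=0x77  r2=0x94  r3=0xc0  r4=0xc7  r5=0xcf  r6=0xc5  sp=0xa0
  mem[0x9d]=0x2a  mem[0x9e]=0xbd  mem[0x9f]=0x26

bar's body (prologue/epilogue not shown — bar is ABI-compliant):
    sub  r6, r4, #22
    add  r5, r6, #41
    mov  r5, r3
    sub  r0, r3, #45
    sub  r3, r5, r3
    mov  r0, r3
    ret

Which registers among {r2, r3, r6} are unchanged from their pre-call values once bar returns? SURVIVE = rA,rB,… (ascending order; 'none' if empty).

prologue: push r3 -> mem[0x9f]=0xc0, sp=0x9f
prologue: push r5 -> mem[0x9e]=0xcf, sp=0x9e
body[0] sub  r6, r4, #22 -> r6=0xb1
body[1] add  r5, r6, #41 -> r5=0xda
body[2] mov  r5, r3 -> r5=0xc0
body[3] sub  r0, r3, #45 -> r0=0x93
body[4] sub  r3, r5, r3 -> r3=0x00
body[5] mov  r0, r3 -> r0=0x00
epilogue: pop r5=0xcf, sp=0x9f
epilogue: pop r3=0xc0, sp=0xa0
r2: callee-saved, written=False
r3: callee-saved, written=True
r6: caller-saved, written=True

SURVIVE = r2,r3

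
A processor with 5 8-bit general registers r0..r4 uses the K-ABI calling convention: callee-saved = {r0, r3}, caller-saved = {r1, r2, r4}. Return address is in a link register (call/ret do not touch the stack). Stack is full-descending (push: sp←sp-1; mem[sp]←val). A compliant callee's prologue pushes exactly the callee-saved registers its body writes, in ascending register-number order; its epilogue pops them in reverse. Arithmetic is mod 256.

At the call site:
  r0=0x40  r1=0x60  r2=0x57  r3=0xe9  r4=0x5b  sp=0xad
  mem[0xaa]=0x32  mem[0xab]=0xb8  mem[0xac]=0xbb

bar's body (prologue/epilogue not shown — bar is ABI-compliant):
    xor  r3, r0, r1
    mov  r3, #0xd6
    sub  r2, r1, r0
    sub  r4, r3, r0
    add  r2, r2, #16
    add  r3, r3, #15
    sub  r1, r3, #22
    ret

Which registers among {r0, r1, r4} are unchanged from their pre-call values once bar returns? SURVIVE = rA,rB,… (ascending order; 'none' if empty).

SURVIVE = r0

prologue: push r3 -> mem[0xac]=0xe9, sp=0xac
body[0] xor  r3, r0, r1 -> r3=0x20
body[1] mov  r3, #0xd6 -> r3=0xd6
body[2] sub  r2, r1, r0 -> r2=0x20
body[3] sub  r4, r3, r0 -> r4=0x96
body[4] add  r2, r2, #16 -> r2=0x30
body[5] add  r3, r3, #15 -> r3=0xe5
body[6] sub  r1, r3, #22 -> r1=0xcf
epilogue: pop r3=0xe9, sp=0xad
r0: callee-saved, written=False
r1: caller-saved, written=True
r4: caller-saved, written=True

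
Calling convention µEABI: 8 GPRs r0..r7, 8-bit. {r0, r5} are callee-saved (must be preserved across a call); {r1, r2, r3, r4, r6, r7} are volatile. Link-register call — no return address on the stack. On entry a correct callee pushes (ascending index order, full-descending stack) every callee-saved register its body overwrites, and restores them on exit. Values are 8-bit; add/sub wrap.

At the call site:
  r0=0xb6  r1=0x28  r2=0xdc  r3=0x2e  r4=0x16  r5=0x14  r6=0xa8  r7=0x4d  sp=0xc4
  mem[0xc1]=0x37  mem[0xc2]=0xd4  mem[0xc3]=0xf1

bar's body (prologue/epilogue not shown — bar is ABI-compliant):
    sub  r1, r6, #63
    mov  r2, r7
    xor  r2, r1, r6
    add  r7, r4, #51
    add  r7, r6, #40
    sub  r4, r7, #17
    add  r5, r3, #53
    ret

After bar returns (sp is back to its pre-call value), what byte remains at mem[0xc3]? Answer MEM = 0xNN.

prologue: push r5 → mem[0xc3]=0x14, sp=0xc3
body[0] sub  r1, r6, #63 → r1=0x69
body[1] mov  r2, r7 → r2=0x4d
body[2] xor  r2, r1, r6 → r2=0xc1
body[3] add  r7, r4, #51 → r7=0x49
body[4] add  r7, r6, #40 → r7=0xd0
body[5] sub  r4, r7, #17 → r4=0xbf
body[6] add  r5, r3, #53 → r5=0x63
epilogue: pop r5=0x14, sp=0xc4
prologue pushed ['r5'] at ['0xc3']

MEM = 0x14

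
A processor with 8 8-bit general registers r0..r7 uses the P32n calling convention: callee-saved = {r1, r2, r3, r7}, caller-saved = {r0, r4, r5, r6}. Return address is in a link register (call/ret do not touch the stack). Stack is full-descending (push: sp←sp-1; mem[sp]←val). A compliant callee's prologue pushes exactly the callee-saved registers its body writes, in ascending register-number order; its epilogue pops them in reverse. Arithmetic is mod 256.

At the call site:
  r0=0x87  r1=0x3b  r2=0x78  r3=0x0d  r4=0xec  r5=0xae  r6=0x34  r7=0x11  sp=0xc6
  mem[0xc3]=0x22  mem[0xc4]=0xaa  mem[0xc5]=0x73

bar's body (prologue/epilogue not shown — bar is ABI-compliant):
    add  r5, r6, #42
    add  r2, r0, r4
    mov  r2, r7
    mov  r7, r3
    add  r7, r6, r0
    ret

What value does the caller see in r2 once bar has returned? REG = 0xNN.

REG = 0x78

prologue: push r2 -> mem[0xc5]=0x78, sp=0xc5
prologue: push r7 -> mem[0xc4]=0x11, sp=0xc4
body[0] add  r5, r6, #42 -> r5=0x5e
body[1] add  r2, r0, r4 -> r2=0x73
body[2] mov  r2, r7 -> r2=0x11
body[3] mov  r7, r3 -> r7=0x0d
body[4] add  r7, r6, r0 -> r7=0xbb
epilogue: pop r7=0x11, sp=0xc5
epilogue: pop r2=0x78, sp=0xc6
r2 is callee-saved -> restored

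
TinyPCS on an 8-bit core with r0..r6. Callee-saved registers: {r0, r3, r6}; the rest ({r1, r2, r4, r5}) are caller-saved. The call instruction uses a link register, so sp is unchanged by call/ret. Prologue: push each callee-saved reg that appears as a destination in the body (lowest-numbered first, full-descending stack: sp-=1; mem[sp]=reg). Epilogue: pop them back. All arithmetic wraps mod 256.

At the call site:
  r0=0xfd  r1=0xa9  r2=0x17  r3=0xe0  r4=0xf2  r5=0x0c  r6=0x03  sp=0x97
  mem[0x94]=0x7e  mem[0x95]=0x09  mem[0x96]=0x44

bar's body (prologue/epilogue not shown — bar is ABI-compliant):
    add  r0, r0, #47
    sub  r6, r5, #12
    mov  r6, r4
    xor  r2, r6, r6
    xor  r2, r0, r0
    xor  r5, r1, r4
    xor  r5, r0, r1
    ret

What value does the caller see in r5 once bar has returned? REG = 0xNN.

REG = 0x85

prologue: push r0 → mem[0x96]=0xfd, sp=0x96
prologue: push r6 → mem[0x95]=0x03, sp=0x95
body[0] add  r0, r0, #47 → r0=0x2c
body[1] sub  r6, r5, #12 → r6=0x00
body[2] mov  r6, r4 → r6=0xf2
body[3] xor  r2, r6, r6 → r2=0x00
body[4] xor  r2, r0, r0 → r2=0x00
body[5] xor  r5, r1, r4 → r5=0x5b
body[6] xor  r5, r0, r1 → r5=0x85
epilogue: pop r6=0x03, sp=0x96
epilogue: pop r0=0xfd, sp=0x97
r5 is caller-saved → body value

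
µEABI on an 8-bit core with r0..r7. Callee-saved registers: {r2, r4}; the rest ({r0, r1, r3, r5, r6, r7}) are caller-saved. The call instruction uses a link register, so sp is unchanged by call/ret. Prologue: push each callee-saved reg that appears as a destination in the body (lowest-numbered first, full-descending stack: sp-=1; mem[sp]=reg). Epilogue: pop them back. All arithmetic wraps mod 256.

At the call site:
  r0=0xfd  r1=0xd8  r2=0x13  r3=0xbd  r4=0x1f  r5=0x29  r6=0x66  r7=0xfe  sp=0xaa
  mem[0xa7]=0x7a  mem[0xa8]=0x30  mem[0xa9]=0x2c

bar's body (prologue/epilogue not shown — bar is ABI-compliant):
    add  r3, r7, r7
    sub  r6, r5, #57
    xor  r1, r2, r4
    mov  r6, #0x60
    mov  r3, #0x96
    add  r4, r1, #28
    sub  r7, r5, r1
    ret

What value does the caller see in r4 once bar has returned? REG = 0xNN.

prologue: push r4 -> mem[0xa9]=0x1f, sp=0xa9
body[0] add  r3, r7, r7 -> r3=0xfc
body[1] sub  r6, r5, #57 -> r6=0xf0
body[2] xor  r1, r2, r4 -> r1=0x0c
body[3] mov  r6, #0x60 -> r6=0x60
body[4] mov  r3, #0x96 -> r3=0x96
body[5] add  r4, r1, #28 -> r4=0x28
body[6] sub  r7, r5, r1 -> r7=0x1d
epilogue: pop r4=0x1f, sp=0xaa
r4 is callee-saved -> restored

REG = 0x1f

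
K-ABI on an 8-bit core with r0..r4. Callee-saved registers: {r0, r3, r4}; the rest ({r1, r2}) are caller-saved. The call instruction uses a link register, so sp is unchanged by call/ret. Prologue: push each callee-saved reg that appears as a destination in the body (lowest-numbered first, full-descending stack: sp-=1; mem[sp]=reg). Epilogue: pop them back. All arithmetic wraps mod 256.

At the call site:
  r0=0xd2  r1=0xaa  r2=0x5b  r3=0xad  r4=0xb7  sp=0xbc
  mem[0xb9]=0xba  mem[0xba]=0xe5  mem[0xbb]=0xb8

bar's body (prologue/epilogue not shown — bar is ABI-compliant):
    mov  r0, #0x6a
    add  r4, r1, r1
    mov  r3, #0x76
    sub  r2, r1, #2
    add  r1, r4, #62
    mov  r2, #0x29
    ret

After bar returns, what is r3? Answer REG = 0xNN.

prologue: push r0 → mem[0xbb]=0xd2, sp=0xbb
prologue: push r3 → mem[0xba]=0xad, sp=0xba
prologue: push r4 → mem[0xb9]=0xb7, sp=0xb9
body[0] mov  r0, #0x6a → r0=0x6a
body[1] add  r4, r1, r1 → r4=0x54
body[2] mov  r3, #0x76 → r3=0x76
body[3] sub  r2, r1, #2 → r2=0xa8
body[4] add  r1, r4, #62 → r1=0x92
body[5] mov  r2, #0x29 → r2=0x29
epilogue: pop r4=0xb7, sp=0xba
epilogue: pop r3=0xad, sp=0xbb
epilogue: pop r0=0xd2, sp=0xbc
r3 is callee-saved → restored

REG = 0xad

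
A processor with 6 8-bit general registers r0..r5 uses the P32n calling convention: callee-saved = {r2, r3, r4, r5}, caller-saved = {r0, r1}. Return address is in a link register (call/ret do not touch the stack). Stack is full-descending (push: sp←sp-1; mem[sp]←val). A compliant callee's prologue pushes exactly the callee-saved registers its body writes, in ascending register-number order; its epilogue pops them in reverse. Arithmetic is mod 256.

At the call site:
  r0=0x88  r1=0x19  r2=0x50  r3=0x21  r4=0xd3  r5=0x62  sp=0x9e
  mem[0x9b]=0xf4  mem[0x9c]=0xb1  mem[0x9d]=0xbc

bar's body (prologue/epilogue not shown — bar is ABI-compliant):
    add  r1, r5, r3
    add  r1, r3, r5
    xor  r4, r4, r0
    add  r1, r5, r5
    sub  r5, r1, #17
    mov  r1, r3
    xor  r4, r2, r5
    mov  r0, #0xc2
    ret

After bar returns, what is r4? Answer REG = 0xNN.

prologue: push r4 → mem[0x9d]=0xd3, sp=0x9d
prologue: push r5 → mem[0x9c]=0x62, sp=0x9c
body[0] add  r1, r5, r3 → r1=0x83
body[1] add  r1, r3, r5 → r1=0x83
body[2] xor  r4, r4, r0 → r4=0x5b
body[3] add  r1, r5, r5 → r1=0xc4
body[4] sub  r5, r1, #17 → r5=0xb3
body[5] mov  r1, r3 → r1=0x21
body[6] xor  r4, r2, r5 → r4=0xe3
body[7] mov  r0, #0xc2 → r0=0xc2
epilogue: pop r5=0x62, sp=0x9d
epilogue: pop r4=0xd3, sp=0x9e
r4 is callee-saved → restored

REG = 0xd3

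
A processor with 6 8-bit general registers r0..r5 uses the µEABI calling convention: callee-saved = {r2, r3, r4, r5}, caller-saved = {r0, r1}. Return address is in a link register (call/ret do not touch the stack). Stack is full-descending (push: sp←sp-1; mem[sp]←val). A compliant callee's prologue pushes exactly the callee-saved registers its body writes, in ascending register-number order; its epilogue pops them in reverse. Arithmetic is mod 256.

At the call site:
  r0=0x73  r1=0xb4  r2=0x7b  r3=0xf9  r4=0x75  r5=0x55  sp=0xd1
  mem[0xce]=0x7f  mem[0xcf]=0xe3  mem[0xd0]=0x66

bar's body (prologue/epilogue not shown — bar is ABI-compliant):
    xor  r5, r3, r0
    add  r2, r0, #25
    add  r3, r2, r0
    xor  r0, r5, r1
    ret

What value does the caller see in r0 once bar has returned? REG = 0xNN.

prologue: push r2 -> mem[0xd0]=0x7b, sp=0xd0
prologue: push r3 -> mem[0xcf]=0xf9, sp=0xcf
prologue: push r5 -> mem[0xce]=0x55, sp=0xce
body[0] xor  r5, r3, r0 -> r5=0x8a
body[1] add  r2, r0, #25 -> r2=0x8c
body[2] add  r3, r2, r0 -> r3=0xff
body[3] xor  r0, r5, r1 -> r0=0x3e
epilogue: pop r5=0x55, sp=0xcf
epilogue: pop r3=0xf9, sp=0xd0
epilogue: pop r2=0x7b, sp=0xd1
r0 is caller-saved -> body value

REG = 0x3e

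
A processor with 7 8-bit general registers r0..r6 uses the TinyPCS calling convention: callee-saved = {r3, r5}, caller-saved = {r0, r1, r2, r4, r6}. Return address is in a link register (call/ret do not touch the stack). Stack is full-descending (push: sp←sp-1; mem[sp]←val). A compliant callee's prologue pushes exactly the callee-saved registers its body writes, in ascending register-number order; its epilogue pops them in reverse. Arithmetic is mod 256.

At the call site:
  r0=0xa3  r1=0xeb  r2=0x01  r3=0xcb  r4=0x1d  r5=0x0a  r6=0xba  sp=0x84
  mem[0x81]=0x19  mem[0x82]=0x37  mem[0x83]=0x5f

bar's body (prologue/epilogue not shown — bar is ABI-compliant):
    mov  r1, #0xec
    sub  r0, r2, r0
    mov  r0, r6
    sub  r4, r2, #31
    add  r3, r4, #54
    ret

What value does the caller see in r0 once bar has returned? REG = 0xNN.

REG = 0xba

prologue: push r3 -> mem[0x83]=0xcb, sp=0x83
body[0] mov  r1, #0xec -> r1=0xec
body[1] sub  r0, r2, r0 -> r0=0x5e
body[2] mov  r0, r6 -> r0=0xba
body[3] sub  r4, r2, #31 -> r4=0xe2
body[4] add  r3, r4, #54 -> r3=0x18
epilogue: pop r3=0xcb, sp=0x84
r0 is caller-saved -> body value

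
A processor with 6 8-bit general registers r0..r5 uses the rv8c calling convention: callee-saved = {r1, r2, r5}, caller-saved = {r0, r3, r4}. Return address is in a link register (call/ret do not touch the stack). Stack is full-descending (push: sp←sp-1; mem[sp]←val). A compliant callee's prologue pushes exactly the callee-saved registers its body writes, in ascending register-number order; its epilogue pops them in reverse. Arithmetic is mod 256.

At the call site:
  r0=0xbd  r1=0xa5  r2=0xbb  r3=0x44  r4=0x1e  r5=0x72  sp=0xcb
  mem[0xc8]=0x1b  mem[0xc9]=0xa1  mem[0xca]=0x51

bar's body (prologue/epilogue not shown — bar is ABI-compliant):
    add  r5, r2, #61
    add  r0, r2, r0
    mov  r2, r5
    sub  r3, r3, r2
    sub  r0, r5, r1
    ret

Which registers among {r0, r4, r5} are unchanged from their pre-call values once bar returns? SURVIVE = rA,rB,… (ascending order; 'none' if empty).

SURVIVE = r4,r5

prologue: push r2 -> mem[0xca]=0xbb, sp=0xca
prologue: push r5 -> mem[0xc9]=0x72, sp=0xc9
body[0] add  r5, r2, #61 -> r5=0xf8
body[1] add  r0, r2, r0 -> r0=0x78
body[2] mov  r2, r5 -> r2=0xf8
body[3] sub  r3, r3, r2 -> r3=0x4c
body[4] sub  r0, r5, r1 -> r0=0x53
epilogue: pop r5=0x72, sp=0xca
epilogue: pop r2=0xbb, sp=0xcb
r0: caller-saved, written=True
r4: caller-saved, written=False
r5: callee-saved, written=True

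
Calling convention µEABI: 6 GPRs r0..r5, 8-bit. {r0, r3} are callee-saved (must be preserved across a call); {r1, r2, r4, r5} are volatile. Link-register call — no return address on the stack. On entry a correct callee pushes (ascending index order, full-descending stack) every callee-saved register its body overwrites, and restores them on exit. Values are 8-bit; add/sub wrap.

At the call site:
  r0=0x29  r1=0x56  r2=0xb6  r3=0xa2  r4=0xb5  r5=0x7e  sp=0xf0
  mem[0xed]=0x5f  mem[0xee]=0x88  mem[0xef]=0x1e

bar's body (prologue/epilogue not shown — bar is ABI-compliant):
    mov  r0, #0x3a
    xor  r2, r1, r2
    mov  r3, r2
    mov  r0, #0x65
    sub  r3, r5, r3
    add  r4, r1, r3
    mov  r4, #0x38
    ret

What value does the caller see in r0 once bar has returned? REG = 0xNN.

prologue: push r0 → mem[0xef]=0x29, sp=0xef
prologue: push r3 → mem[0xee]=0xa2, sp=0xee
body[0] mov  r0, #0x3a → r0=0x3a
body[1] xor  r2, r1, r2 → r2=0xe0
body[2] mov  r3, r2 → r3=0xe0
body[3] mov  r0, #0x65 → r0=0x65
body[4] sub  r3, r5, r3 → r3=0x9e
body[5] add  r4, r1, r3 → r4=0xf4
body[6] mov  r4, #0x38 → r4=0x38
epilogue: pop r3=0xa2, sp=0xef
epilogue: pop r0=0x29, sp=0xf0
r0 is callee-saved → restored

REG = 0x29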